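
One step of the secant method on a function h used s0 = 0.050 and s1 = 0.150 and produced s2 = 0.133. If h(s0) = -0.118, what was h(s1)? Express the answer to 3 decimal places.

0.024

The secant line through (0.050, -0.118) and (0.150, h(s1)) crosses zero at s2 = 0.133.
So (0.050, -0.118), (0.150, h(s1)), (0.133, 0) are collinear:
h(s1) = -0.118 · (0.150 − 0.133) / (0.050 − 0.133) = -0.118 · (0.01700)/(-0.08300) = 0.02417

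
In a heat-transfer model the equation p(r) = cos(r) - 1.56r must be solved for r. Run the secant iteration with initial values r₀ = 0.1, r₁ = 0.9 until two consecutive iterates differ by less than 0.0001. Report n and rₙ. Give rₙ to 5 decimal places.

n = 5, rₙ = 0.54737

p(0.1) = 0.8390042, p(0.9) = -0.7823900
r₂ = 0.9000000 − (-0.7823900)·(0.8000000)/(-1.6213942) = 0.5139668;  |Δ| = 0.3860332
p(0.5139668) = 0.0690130
r₃ = 0.5139668 − 0.0690130·(-0.3860332)/(0.8514030) = 0.5452578;  |Δ| = 0.0312911
p(0.5452578) = 0.0043914
r₄ = 0.5452578 − 0.0043914·(0.0312911)/(-0.0646216) = 0.5473842;  |Δ| = 0.0021264
p(0.5473842) = -0.0000306
r₅ = 0.5473842 − (-0.0000306)·(0.0021264)/(-0.0044219) = 0.5473695;  |Δ| = 0.0000147
|r₅ − r₄| = 0.0000147 < 0.0001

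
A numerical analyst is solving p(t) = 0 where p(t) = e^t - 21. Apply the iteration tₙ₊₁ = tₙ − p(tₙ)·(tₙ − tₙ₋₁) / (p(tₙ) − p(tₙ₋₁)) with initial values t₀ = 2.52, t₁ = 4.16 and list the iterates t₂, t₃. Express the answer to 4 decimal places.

2.7922, 2.9263

p(2.52) = -8.571403, p(4.16) = 43.071523
t₂ = 4.160000 − 43.071523·(4.160000 − 2.520000) / (43.071523 − (-8.571403)) = 4.160000 − (70.637297)/(51.642926) = 2.792198
p(2.792198) = -4.683155
t₃ = 2.792198 − (-4.683155)·(2.792198 − 4.160000) / (-4.683155 − 43.071523) = 2.792198 − (6.405629)/(-47.754678) = 2.926334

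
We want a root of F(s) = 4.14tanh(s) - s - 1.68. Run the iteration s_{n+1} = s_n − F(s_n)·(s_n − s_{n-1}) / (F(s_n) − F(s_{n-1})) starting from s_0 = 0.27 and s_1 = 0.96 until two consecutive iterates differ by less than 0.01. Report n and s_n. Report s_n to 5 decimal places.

F(0.27) = -0.8585932, F(0.96) = 0.4413062
s_2 = 0.9600000 − 0.4413062·(0.6900000)/(1.2998994) = 0.7257501;  |Δ| = 0.2342499
F(0.7257501) = 0.1629478
s_3 = 0.7257501 − 0.1629478·(-0.2342499)/(-0.2783585) = 0.5886230;  |Δ| = 0.1371271
F(0.5886230) = -0.0789583
s_4 = 0.5886230 − (-0.0789583)·(-0.1371271)/(-0.2419060) = 0.6333814;  |Δ| = 0.0447584
F(0.6333814) = 0.0065759
s_5 = 0.6333814 − 0.0065759·(0.0447584)/(0.0855342) = 0.6299403;  |Δ| = 0.0034410
|s_5 − s_4| = 0.0034410 < 0.01

n = 5, s_n = 0.62994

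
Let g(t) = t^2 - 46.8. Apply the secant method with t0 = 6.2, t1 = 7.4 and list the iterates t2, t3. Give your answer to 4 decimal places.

g(6.2) = -8.360000, g(7.4) = 7.960000
t2 = 7.400000 − 7.960000·(7.400000 − 6.200000) / (7.960000 − (-8.360000)) = 7.400000 − (9.552000)/(16.320000) = 6.814706
g(6.814706) = -0.359784
t3 = 6.814706 − (-0.359784)·(6.814706 − 7.400000) / (-0.359784 − 7.960000) = 6.814706 − (0.210579)/(-8.319784) = 6.840017

6.8147, 6.8400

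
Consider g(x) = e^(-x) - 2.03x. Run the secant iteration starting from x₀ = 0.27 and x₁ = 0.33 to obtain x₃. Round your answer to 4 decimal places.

0.3479

g(0.27) = 0.215279, g(0.33) = 0.049024
x₂ = 0.330000 − 0.049024·(0.330000 − 0.270000) / (0.049024 − 0.215279) = 0.330000 − (0.002941)/(-0.166256) = 0.347692
g(0.347692) = 0.000501
x₃ = 0.347692 − 0.000501·(0.347692 − 0.330000) / (0.000501 − 0.049024) = 0.347692 − (0.000009)/(-0.048523) = 0.347875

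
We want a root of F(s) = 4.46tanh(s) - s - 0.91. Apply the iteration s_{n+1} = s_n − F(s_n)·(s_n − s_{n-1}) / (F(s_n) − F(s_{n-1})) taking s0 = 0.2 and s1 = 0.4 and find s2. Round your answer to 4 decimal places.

0.2748

F(0.2) = -0.229706, F(0.4) = 0.384572
s2 = 0.400000 − 0.384572·(0.400000 − 0.200000) / (0.384572 − (-0.229706)) = 0.400000 − (0.076914)/(0.614278) = 0.274789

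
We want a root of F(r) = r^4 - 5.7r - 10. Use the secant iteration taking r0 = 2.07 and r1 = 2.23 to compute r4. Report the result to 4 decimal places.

2.1755

F(2.07) = -3.438632, F(2.23) = 2.018734
r2 = 2.230000 − 2.018734·(2.230000 − 2.070000) / (2.018734 − (-3.438632)) = 2.230000 − (0.322998)/(5.457366) = 2.170814
F(2.170814) = -0.166597
r3 = 2.170814 − (-0.166597)·(2.170814 − 2.230000) / (-0.166597 − 2.018734) = 2.170814 − (0.009860)/(-2.185331) = 2.175326
F(2.175326) = -0.007112
r4 = 2.175326 − (-0.007112)·(2.175326 − 2.170814) / (-0.007112 − (-0.166597)) = 2.175326 − (-0.000032)/(0.159485) = 2.175528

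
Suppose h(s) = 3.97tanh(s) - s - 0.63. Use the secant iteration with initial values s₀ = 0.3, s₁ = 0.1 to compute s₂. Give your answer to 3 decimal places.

0.219

h(0.3) = 0.22651, h(0.1) = -0.33432
s₂ = 0.10000 − (-0.33432)·(0.10000 − 0.30000) / (-0.33432 − 0.22651) = 0.10000 − (0.06686)/(-0.56083) = 0.21922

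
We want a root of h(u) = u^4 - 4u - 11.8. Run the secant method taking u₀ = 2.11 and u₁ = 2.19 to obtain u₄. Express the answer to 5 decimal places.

2.12235

h(2.11) = -0.4188056, h(2.19) = 2.4425752
u₂ = 2.1900000 − 2.4425752·(2.1900000 − 2.1100000) / (2.4425752 − (-0.4188056)) = 2.1900000 − (0.1954060)/(2.8613808) = 2.1217092
h(2.1217092) = -0.0219851
u₃ = 2.1217092 − (-0.0219851)·(2.1217092 − 2.1900000) / (-0.0219851 − 2.4425752) = 2.1217092 − (0.0015014)/(-2.4645603) = 2.1223184
h(2.1223184) = -0.0011379
u₄ = 2.1223184 − (-0.0011379)·(2.1223184 − 2.1217092) / (-0.0011379 − (-0.0219851)) = 2.1223184 − (-0.0000007)/(0.0208472) = 2.1223516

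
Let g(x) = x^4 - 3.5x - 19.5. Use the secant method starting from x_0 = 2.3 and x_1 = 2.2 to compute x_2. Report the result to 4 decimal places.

2.2897

g(2.3) = 0.434100, g(2.2) = -3.774400
x_2 = 2.200000 − (-3.774400)·(2.200000 − 2.300000) / (-3.774400 − 0.434100) = 2.200000 − (0.377440)/(-4.208500) = 2.289685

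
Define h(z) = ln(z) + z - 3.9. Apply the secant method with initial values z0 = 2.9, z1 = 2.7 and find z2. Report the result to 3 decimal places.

h(2.9) = 0.06471, h(2.7) = -0.20675
z2 = 2.70000 − (-0.20675)·(2.70000 − 2.90000) / (-0.20675 − 0.06471) = 2.70000 − (0.04135)/(-0.27146) = 2.85232

2.852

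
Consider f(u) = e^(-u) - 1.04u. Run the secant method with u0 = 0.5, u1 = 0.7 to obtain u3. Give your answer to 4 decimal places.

f(0.5) = 0.086531, f(0.7) = -0.231415
u2 = 0.700000 − (-0.231415)·(0.700000 − 0.500000) / (-0.231415 − 0.086531) = 0.700000 − (-0.046283)/(-0.317945) = 0.554431
f(0.554431) = -0.002209
u3 = 0.554431 − (-0.002209)·(0.554431 − 0.700000) / (-0.002209 − (-0.231415)) = 0.554431 − (0.000322)/(0.229205) = 0.553028

0.5530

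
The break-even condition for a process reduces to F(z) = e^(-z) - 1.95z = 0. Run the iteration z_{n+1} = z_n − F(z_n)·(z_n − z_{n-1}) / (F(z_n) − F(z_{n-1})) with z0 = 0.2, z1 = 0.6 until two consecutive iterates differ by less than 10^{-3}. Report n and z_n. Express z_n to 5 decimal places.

F(0.2) = 0.4287308, F(0.6) = -0.6211884
z2 = 0.6000000 − (-0.6211884)·(0.4000000)/(-1.0499191) = 0.3633386;  |Δ| = 0.2366614
F(0.3633386) = -0.0131593
z3 = 0.3633386 − (-0.0131593)·(-0.2366614)/(0.6080291) = 0.3582166;  |Δ| = 0.0051219
F(0.3582166) = 0.0003992
z4 = 0.3582166 − 0.0003992·(-0.0051219)/(0.0135585) = 0.3583674;  |Δ| = 0.0001508
|z4 − z3| = 0.0001508 < 10^{-3}

n = 4, z_n = 0.35837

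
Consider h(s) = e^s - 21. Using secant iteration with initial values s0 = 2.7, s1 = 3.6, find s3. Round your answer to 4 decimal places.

3.0213

h(2.7) = -6.120268, h(3.6) = 15.598234
s2 = 3.600000 − 15.598234·(3.600000 − 2.700000) / (15.598234 − (-6.120268)) = 3.600000 − (14.038411)/(21.718503) = 2.953620
h(2.953620) = -1.824762
s3 = 2.953620 − (-1.824762)·(2.953620 − 3.600000) / (-1.824762 − 15.598234) = 2.953620 − (1.179490)/(-17.422996) = 3.021317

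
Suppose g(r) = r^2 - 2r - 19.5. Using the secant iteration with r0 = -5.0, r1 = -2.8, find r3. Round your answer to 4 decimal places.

g(-5.0) = 15.500000, g(-2.8) = -6.060000
r2 = -2.800000 − (-6.060000)·(-2.800000 − (-5.000000)) / (-6.060000 − 15.500000) = -2.800000 − (-13.332000)/(-21.560000) = -3.418367
g(-3.418367) = -0.978030
r3 = -3.418367 − (-0.978030)·(-3.418367 − (-2.800000)) / (-0.978030 − (-6.060000)) = -3.418367 − (0.604782)/(5.081970) = -3.537373

-3.5374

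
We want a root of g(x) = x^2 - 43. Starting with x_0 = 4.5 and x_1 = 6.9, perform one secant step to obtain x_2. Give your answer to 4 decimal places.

6.4956

g(4.5) = -22.750000, g(6.9) = 4.610000
x_2 = 6.900000 − 4.610000·(6.900000 − 4.500000) / (4.610000 − (-22.750000)) = 6.900000 − (11.064000)/(27.360000) = 6.495614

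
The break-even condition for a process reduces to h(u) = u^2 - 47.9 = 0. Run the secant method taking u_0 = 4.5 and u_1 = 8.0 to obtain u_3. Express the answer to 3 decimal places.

6.906

h(4.5) = -27.65000, h(8.0) = 16.10000
u_2 = 8.00000 − 16.10000·(8.00000 − 4.50000) / (16.10000 − (-27.65000)) = 8.00000 − (56.35000)/(43.75000) = 6.71200
h(6.71200) = -2.84906
u_3 = 6.71200 − (-2.84906)·(6.71200 − 8.00000) / (-2.84906 − 16.10000) = 6.71200 − (3.66958)/(-18.94906) = 6.90566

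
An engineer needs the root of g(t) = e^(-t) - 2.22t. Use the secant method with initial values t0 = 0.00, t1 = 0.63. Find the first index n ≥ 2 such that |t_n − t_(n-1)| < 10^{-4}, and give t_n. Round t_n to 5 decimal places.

g(0.00) = 1.0000000, g(0.63) = -0.8660082
t2 = 0.6300000 − (-0.8660082)·(0.6300000)/(-1.8660082) = 0.3376191;  |Δ| = 0.2923809
g(0.3376191) = -0.0360474
t3 = 0.3376191 − (-0.0360474)·(-0.2923809)/(0.8299608) = 0.3249202;  |Δ| = 0.0126989
g(0.3249202) = 0.0012621
t4 = 0.3249202 − 0.0012621·(-0.0126989)/(0.0373095) = 0.3253498;  |Δ| = 0.0004296
g(0.3253498) = -0.0000019
t5 = 0.3253498 − (-0.0000019)·(0.0004296)/(-0.0012640) = 0.3253492;  |Δ| = 0.0000006
|t5 − t4| = 0.0000006 < 10^{-4}

n = 5, t_n = 0.32535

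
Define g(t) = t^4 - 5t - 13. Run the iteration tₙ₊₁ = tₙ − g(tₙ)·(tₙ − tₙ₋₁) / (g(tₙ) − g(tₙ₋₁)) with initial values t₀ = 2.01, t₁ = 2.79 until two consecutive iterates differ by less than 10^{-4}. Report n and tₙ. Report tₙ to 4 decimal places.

n = 6, tₙ = 2.2151

g(2.01) = -6.727592, g(2.79) = 33.642213
t₂ = 2.790000 − 33.642213·(0.780000)/(40.369805) = 2.139986;  |Δ| = 0.650014
g(2.139986) = -2.727732
t₃ = 2.139986 − (-2.727732)·(-0.650014)/(-36.369945) = 2.188737;  |Δ| = 0.048751
g(2.188737) = -0.994124
t₄ = 2.188737 − (-0.994124)·(0.048751)/(1.733608) = 2.216693;  |Δ| = 0.027956
g(2.216693) = 0.061251
t₅ = 2.216693 − 0.061251·(0.027956)/(1.055375) = 2.215070;  |Δ| = 0.001622
g(2.215070) = -0.001248
t₆ = 2.215070 − (-0.001248)·(-0.001622)/(-0.062499) = 2.215103;  |Δ| = 0.000032
|t₆ − t₅| = 0.000032 < 10^{-4}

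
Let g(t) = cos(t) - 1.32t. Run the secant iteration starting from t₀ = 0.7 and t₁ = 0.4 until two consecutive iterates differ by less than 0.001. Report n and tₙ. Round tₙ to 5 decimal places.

g(0.7) = -0.1591578, g(0.4) = 0.3930610
t₂ = 0.4000000 − 0.3930610·(-0.3000000)/(0.5522188) = 0.6135355;  |Δ| = 0.2135355
g(0.6135355) = 0.0077507
t₃ = 0.6135355 − 0.0077507·(0.2135355)/(-0.3853103) = 0.6178309;  |Δ| = 0.0042954
g(0.6178309) = -0.0003998
t₄ = 0.6178309 − (-0.0003998)·(0.0042954)/(-0.0081506) = 0.6176201;  |Δ| = 0.0002107
|t₄ − t₃| = 0.0002107 < 0.001

n = 4, tₙ = 0.61762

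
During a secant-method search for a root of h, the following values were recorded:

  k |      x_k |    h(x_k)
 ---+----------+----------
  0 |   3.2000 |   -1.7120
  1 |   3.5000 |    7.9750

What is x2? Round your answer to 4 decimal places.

3.2530

x2 = 3.5000 − 7.9750·(3.5000 − 3.2000) / (7.9750 − (-1.7120))
   = 3.5000 − (2.392500)/(9.687000) = 3.253020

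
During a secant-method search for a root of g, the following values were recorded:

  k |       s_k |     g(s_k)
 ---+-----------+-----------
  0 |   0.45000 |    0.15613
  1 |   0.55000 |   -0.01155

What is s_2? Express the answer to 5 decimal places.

0.54311

s_2 = 0.55000 − (-0.01155)·(0.55000 − 0.45000) / (-0.01155 − 0.15613)
   = 0.55000 − (-0.0011550)/(-0.1676800) = 0.5431119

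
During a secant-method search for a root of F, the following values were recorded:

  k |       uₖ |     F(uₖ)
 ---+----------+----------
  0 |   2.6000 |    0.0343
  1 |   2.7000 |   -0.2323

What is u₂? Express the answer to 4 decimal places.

2.6129

u₂ = 2.7000 − (-0.2323)·(2.7000 − 2.6000) / (-0.2323 − 0.0343)
   = 2.7000 − (-0.023230)/(-0.266600) = 2.612866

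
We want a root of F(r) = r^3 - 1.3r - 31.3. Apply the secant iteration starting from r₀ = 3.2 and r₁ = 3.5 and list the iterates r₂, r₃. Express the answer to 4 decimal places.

F(3.2) = -2.692000, F(3.5) = 7.025000
r₂ = 3.500000 − 7.025000·(3.500000 − 3.200000) / (7.025000 − (-2.692000)) = 3.500000 − (2.107500)/(9.717000) = 3.283112
F(3.283112) = -0.179956
r₃ = 3.283112 − (-0.179956)·(3.283112 − 3.500000) / (-0.179956 − 7.025000) = 3.283112 − (0.039030)/(-7.204956) = 3.288529

3.2831, 3.2885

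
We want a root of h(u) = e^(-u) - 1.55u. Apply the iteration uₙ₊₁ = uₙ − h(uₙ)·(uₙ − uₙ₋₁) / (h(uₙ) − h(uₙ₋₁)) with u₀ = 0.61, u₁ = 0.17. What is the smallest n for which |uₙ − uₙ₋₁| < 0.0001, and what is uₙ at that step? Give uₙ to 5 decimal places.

h(0.61) = -0.4021491, h(0.17) = 0.5801648
u₂ = 0.1700000 − 0.5801648·(-0.4400000)/(0.9823139) = 0.4298686;  |Δ| = 0.2598686
h(0.4298686) = -0.0157017
u₃ = 0.4298686 − (-0.0157017)·(0.2598686)/(-0.5958665) = 0.4230208;  |Δ| = 0.0068478
h(0.4230208) = -0.0006172
u₄ = 0.4230208 − (-0.0006172)·(-0.0068478)/(0.0150845) = 0.4227406;  |Δ| = 0.0002802
h(0.4227406) = 0.0000007
u₅ = 0.4227406 − 0.0000007·(-0.0002802)/(0.0006178) = 0.4227409;  |Δ| = 0.0000003
|u₅ − u₄| = 0.0000003 < 0.0001

n = 5, uₙ = 0.42274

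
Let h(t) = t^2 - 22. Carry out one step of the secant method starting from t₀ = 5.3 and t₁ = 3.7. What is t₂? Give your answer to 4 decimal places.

h(5.3) = 6.090000, h(3.7) = -8.310000
t₂ = 3.700000 − (-8.310000)·(3.700000 − 5.300000) / (-8.310000 − 6.090000) = 3.700000 − (13.296000)/(-14.400000) = 4.623333

4.6233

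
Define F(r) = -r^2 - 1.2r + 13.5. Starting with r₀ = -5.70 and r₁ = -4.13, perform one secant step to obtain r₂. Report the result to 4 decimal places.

F(-5.70) = -12.150000, F(-4.13) = 1.399100
r₂ = -4.130000 − 1.399100·(-4.130000 − (-5.700000)) / (1.399100 − (-12.150000)) = -4.130000 − (2.196587)/(13.549100) = -4.292121

-4.2921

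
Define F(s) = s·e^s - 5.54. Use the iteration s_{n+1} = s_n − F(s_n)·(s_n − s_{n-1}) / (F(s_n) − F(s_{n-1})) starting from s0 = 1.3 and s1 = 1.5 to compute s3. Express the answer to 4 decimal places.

1.3852

F(1.3) = -0.769914, F(1.5) = 1.182534
s2 = 1.500000 − 1.182534·(1.500000 − 1.300000) / (1.182534 − (-0.769914)) = 1.500000 − (0.236507)/(1.952448) = 1.378867
F(1.378867) = -0.065350
s3 = 1.378867 − (-0.065350)·(1.378867 − 1.500000) / (-0.065350 − 1.182534) = 1.378867 − (0.007916)/(-1.247883) = 1.385210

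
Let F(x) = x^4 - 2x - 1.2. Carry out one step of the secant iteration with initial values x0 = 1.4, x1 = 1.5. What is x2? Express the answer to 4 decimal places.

1.4155

F(1.4) = -0.158400, F(1.5) = 0.862500
x2 = 1.500000 − 0.862500·(1.500000 − 1.400000) / (0.862500 − (-0.158400)) = 1.500000 − (0.086250)/(1.020900) = 1.415516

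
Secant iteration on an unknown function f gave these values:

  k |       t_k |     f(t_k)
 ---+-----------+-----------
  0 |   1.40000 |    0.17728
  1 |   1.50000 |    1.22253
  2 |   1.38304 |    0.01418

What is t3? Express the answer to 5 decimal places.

t3 = 1.38304 − 0.01418·(1.38304 − 1.50000) / (0.01418 − 1.22253)
   = 1.38304 − (-0.0016585)/(-1.2083500) = 1.3816675

1.38167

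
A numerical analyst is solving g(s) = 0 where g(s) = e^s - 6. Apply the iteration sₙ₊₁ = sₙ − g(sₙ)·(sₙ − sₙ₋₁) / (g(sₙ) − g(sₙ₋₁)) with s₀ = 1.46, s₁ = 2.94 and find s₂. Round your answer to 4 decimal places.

g(1.46) = -1.694040, g(2.94) = 12.915846
s₂ = 2.940000 − 12.915846·(2.940000 − 1.460000) / (12.915846 − (-1.694040)) = 2.940000 − (19.115453)/(14.609887) = 1.631608

1.6316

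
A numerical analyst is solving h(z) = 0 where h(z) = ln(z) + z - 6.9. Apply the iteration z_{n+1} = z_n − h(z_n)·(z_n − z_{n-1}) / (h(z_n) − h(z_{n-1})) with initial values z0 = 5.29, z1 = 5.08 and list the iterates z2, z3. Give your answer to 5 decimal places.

5.24321, 5.24309

h(5.29) = 0.0558182, h(5.08) = -0.1946887
z2 = 5.0800000 − (-0.1946887)·(5.0800000 − 5.2900000) / (-0.1946887 − 0.0558182) = 5.0800000 − (0.0408846)/(-0.2505070) = 5.2432076
h(5.2432076) = 0.0001410
z3 = 5.2432076 − 0.0001410·(5.2432076 − 5.0800000) / (0.0001410 − (-0.1946887)) = 5.2432076 − (0.0000230)/(0.1948297) = 5.2430894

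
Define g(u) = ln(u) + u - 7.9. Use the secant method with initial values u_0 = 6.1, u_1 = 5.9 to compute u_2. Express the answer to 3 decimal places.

g(6.1) = 0.00829, g(5.9) = -0.22505
u_2 = 5.90000 − (-0.22505)·(5.90000 − 6.10000) / (-0.22505 − 0.00829) = 5.90000 − (0.04501)/(-0.23334) = 6.09290

6.093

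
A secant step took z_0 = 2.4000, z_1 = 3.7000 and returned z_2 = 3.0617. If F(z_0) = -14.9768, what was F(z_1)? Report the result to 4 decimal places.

The secant line through (2.4000, -14.9768) and (3.7000, F(z_1)) crosses zero at z_2 = 3.0617.
So (2.4000, -14.9768), (3.7000, F(z_1)), (3.0617, 0) are collinear:
F(z_1) = -14.9768 · (3.7000 − 3.0617) / (2.4000 − 3.0617) = -14.9768 · (0.638300)/(-0.661700) = 14.447169

14.4472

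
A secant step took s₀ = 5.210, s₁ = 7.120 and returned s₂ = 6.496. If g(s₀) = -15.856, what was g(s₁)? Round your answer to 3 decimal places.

The secant line through (5.210, -15.856) and (7.120, g(s₁)) crosses zero at s₂ = 6.496.
So (5.210, -15.856), (7.120, g(s₁)), (6.496, 0) are collinear:
g(s₁) = -15.856 · (7.120 − 6.496) / (5.210 − 6.496) = -15.856 · (0.62400)/(-1.28600) = 7.69374

7.694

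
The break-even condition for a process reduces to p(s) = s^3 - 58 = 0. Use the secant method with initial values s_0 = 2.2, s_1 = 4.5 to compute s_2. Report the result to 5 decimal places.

p(2.2) = -47.3520000, p(4.5) = 33.1250000
s_2 = 4.5000000 − 33.1250000·(4.5000000 − 2.2000000) / (33.1250000 − (-47.3520000)) = 4.5000000 − (76.1875000)/(80.4770000) = 3.5533009

3.55330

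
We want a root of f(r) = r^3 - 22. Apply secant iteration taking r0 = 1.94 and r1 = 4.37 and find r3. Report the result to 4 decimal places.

2.6354

f(1.94) = -14.698616, f(4.37) = 61.453453
r2 = 4.370000 − 61.453453·(4.370000 − 1.940000) / (61.453453 − (-14.698616)) = 4.370000 − (149.331891)/(76.152069) = 2.409030
f(2.409030) = -8.019366
r3 = 2.409030 − (-8.019366)·(2.409030 − 4.370000) / (-8.019366 − 61.453453) = 2.409030 − (15.725734)/(-69.472819) = 2.635388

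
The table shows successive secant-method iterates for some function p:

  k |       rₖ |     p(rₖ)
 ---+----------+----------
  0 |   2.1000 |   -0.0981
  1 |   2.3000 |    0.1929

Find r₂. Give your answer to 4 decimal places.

2.1674

r₂ = 2.3000 − 0.1929·(2.3000 − 2.1000) / (0.1929 − (-0.0981))
   = 2.3000 − (0.038580)/(0.291000) = 2.167423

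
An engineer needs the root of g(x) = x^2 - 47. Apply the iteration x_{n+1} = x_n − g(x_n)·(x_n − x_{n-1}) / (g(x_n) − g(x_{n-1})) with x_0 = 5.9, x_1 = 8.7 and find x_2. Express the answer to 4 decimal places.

g(5.9) = -12.190000, g(8.7) = 28.690000
x_2 = 8.700000 − 28.690000·(8.700000 − 5.900000) / (28.690000 − (-12.190000)) = 8.700000 − (80.332000)/(40.880000) = 6.734932

6.7349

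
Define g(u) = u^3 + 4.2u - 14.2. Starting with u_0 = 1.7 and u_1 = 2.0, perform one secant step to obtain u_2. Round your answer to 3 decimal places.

g(1.7) = -2.14700, g(2.0) = 2.20000
u_2 = 2.00000 − 2.20000·(2.00000 − 1.70000) / (2.20000 − (-2.14700)) = 2.00000 − (0.66000)/(4.34700) = 1.84817

1.848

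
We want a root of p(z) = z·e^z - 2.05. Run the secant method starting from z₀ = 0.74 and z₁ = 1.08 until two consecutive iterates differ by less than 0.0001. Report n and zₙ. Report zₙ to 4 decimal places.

p(0.74) = -0.499008, p(1.08) = 1.130254
z₂ = 1.080000 − 1.130254·(0.340000)/(1.629262) = 0.844135;  |Δ| = 0.235865
p(0.844135) = -0.086573
z₃ = 0.844135 − (-0.086573)·(-0.235865)/(-1.216827) = 0.860916;  |Δ| = 0.016781
p(0.860916) = -0.013654
z₄ = 0.860916 − (-0.013654)·(0.016781)/(0.072919) = 0.864058;  |Δ| = 0.003142
p(0.864058) = 0.000211
z₅ = 0.864058 − 0.000211·(0.003142)/(0.013865) = 0.864010;  |Δ| = 0.000048
|z₅ − z₄| = 0.000048 < 0.0001

n = 5, zₙ = 0.8640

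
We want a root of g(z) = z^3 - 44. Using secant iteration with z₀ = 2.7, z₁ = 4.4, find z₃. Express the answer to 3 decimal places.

3.487

g(2.7) = -24.31700, g(4.4) = 41.18400
z₂ = 4.40000 − 41.18400·(4.40000 − 2.70000) / (41.18400 − (-24.31700)) = 4.40000 − (70.01280)/(65.50100) = 3.33112
g(3.33112) = -7.03674
z₃ = 3.33112 − (-7.03674)·(3.33112 − 4.40000) / (-7.03674 − 41.18400) = 3.33112 − (7.52144)/(-48.22074) = 3.48710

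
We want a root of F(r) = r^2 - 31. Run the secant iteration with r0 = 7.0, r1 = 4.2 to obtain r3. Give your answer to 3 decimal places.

5.593

F(7.0) = 18.00000, F(4.2) = -13.36000
r2 = 4.20000 − (-13.36000)·(4.20000 − 7.00000) / (-13.36000 − 18.00000) = 4.20000 − (37.40800)/(-31.36000) = 5.39286
F(5.39286) = -1.91709
r3 = 5.39286 − (-1.91709)·(5.39286 − 4.20000) / (-1.91709 − (-13.36000)) = 5.39286 − (-2.28682)/(11.44291) = 5.59270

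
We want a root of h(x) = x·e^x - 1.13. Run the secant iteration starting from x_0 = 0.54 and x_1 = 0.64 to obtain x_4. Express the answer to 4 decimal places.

0.6125

h(0.54) = -0.203356, h(0.64) = 0.083748
x_2 = 0.640000 − 0.083748·(0.640000 − 0.540000) / (0.083748 − (-0.203356)) = 0.640000 − (0.008375)/(0.287104) = 0.610830
h(0.610830) = -0.004875
x_3 = 0.610830 − (-0.004875)·(0.610830 − 0.640000) / (-0.004875 − 0.083748) = 0.610830 − (0.000142)/(-0.088623) = 0.612435
h(0.612435) = -0.000108
x_4 = 0.612435 − (-0.000108)·(0.612435 − 0.610830) / (-0.000108 − (-0.004875)) = 0.612435 − (0.000000)/(0.004767) = 0.612471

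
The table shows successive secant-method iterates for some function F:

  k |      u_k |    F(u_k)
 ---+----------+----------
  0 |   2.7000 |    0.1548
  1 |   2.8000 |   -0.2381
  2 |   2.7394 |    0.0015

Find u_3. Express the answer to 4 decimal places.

u_3 = 2.7394 − 0.0015·(2.7394 − 2.8000) / (0.0015 − (-0.2381))
   = 2.7394 − (-0.000091)/(0.239600) = 2.739779

2.7398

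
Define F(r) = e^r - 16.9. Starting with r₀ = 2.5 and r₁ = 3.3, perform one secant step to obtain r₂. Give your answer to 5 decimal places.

F(2.5) = -4.7175060, F(3.3) = 10.2126389
r₂ = 3.3000000 − 10.2126389·(3.3000000 − 2.5000000) / (10.2126389 − (-4.7175060)) = 3.3000000 − (8.1701111)/(14.9301450) = 2.7527775

2.75278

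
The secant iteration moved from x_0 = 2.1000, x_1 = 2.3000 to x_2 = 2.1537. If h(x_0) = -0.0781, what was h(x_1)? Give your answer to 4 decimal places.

The secant line through (2.1000, -0.0781) and (2.3000, h(x_1)) crosses zero at x_2 = 2.1537.
So (2.1000, -0.0781), (2.3000, h(x_1)), (2.1537, 0) are collinear:
h(x_1) = -0.0781 · (2.3000 − 2.1537) / (2.1000 − 2.1537) = -0.0781 · (0.146300)/(-0.053700) = 0.212775

0.2128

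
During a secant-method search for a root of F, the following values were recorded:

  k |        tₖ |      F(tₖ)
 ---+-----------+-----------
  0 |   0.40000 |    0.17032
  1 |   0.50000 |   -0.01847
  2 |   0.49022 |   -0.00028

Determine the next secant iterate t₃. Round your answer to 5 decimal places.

0.49007

t₃ = 0.49022 − (-0.00028)·(0.49022 − 0.50000) / (-0.00028 − (-0.01847))
   = 0.49022 − (0.0000027)/(0.0181900) = 0.4900695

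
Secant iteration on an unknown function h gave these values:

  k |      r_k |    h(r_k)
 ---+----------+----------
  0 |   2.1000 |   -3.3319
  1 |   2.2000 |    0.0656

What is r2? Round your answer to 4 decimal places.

r2 = 2.2000 − 0.0656·(2.2000 − 2.1000) / (0.0656 − (-3.3319))
   = 2.2000 − (0.006560)/(3.397500) = 2.198069

2.1981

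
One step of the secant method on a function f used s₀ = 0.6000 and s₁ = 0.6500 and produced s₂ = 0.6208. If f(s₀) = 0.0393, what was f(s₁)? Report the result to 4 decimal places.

-0.0552

The secant line through (0.6000, 0.0393) and (0.6500, f(s₁)) crosses zero at s₂ = 0.6208.
So (0.6000, 0.0393), (0.6500, f(s₁)), (0.6208, 0) are collinear:
f(s₁) = 0.0393 · (0.6500 − 0.6208) / (0.6000 − 0.6208) = 0.0393 · (0.029200)/(-0.020800) = -0.055171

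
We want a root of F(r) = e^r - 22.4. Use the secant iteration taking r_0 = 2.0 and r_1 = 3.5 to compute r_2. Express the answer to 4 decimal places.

F(2.0) = -15.010944, F(3.5) = 10.715452
r_2 = 3.500000 − 10.715452·(3.500000 − 2.000000) / (10.715452 − (-15.010944)) = 3.500000 − (16.073178)/(25.726396) = 2.875226

2.8752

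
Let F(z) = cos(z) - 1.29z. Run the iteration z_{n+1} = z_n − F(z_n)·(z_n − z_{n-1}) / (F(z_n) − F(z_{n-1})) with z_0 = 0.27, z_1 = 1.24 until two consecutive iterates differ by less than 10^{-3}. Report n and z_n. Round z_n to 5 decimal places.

n = 5, z_n = 0.62751

F(0.27) = 0.6154709, F(1.24) = -1.2748037
z_2 = 1.2400000 − (-1.2748037)·(0.9700000)/(-1.8902746) = 0.5858307;  |Δ| = 0.6541693
F(0.5858307) = 0.0775315
z_3 = 0.5858307 − 0.0775315·(-0.6541693)/(1.3523352) = 0.6233352;  |Δ| = 0.0375045
F(0.6233352) = 0.0078336
z_4 = 0.6233352 − 0.0078336·(0.0375045)/(-0.0696979) = 0.6275505;  |Δ| = 0.0042153
F(0.6275505) = -0.0000720
z_5 = 0.6275505 − (-0.0000720)·(0.0042153)/(-0.0079055) = 0.6275121;  |Δ| = 0.0000384
|z_5 − z_4| = 0.0000384 < 10^{-3}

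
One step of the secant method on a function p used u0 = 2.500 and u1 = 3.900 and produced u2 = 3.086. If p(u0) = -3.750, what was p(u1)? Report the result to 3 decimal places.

The secant line through (2.500, -3.750) and (3.900, p(u1)) crosses zero at u2 = 3.086.
So (2.500, -3.750), (3.900, p(u1)), (3.086, 0) are collinear:
p(u1) = -3.750 · (3.900 − 3.086) / (2.500 − 3.086) = -3.750 · (0.81400)/(-0.58600) = 5.20904

5.209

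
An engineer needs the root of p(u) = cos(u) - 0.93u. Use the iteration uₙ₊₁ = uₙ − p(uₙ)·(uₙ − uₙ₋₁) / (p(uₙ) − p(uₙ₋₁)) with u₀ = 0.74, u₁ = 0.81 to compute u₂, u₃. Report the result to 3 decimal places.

0.771, 0.771

p(0.74) = 0.05027, p(0.81) = -0.06380
u₂ = 0.81000 − (-0.06380)·(0.81000 − 0.74000) / (-0.06380 − 0.05027) = 0.81000 − (-0.00447)/(-0.11407) = 0.77085
p(0.77085) = 0.00043
u₃ = 0.77085 − 0.00043·(0.77085 − 0.81000) / (0.00043 − (-0.06380)) = 0.77085 − (-0.00002)/(0.06423) = 0.77111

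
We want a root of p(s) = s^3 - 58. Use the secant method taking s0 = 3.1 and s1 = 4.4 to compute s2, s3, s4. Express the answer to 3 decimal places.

p(3.1) = -28.20900, p(4.4) = 27.18400
s2 = 4.40000 − 27.18400·(4.40000 − 3.10000) / (27.18400 − (-28.20900)) = 4.40000 − (35.33920)/(55.39300) = 3.76203
p(3.76203) = -4.75658
s3 = 3.76203 − (-4.75658)·(3.76203 − 4.40000) / (-4.75658 − 27.18400) = 3.76203 − (3.03456)/(-31.94058) = 3.85703
p(3.85703) = -0.62001
s4 = 3.85703 − (-0.62001)·(3.85703 − 3.76203) / (-0.62001 − (-4.75658)) = 3.85703 − (-0.05890)/(4.13657) = 3.87127

3.762, 3.857, 3.871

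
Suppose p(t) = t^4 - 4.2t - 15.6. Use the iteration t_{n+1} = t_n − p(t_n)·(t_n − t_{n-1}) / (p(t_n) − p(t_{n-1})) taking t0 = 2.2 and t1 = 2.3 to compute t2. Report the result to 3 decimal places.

p(2.2) = -1.41440, p(2.3) = 2.72410
t2 = 2.30000 − 2.72410·(2.30000 − 2.20000) / (2.72410 − (-1.41440)) = 2.30000 − (0.27241)/(4.13850) = 2.23418

2.234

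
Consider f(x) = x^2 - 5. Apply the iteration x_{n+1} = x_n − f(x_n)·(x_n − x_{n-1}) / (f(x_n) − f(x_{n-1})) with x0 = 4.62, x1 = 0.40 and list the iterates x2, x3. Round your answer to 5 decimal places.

1.36414, 3.14354

f(4.62) = 16.3444000, f(0.40) = -4.8400000
x2 = 0.4000000 − (-4.8400000)·(0.4000000 − 4.6200000) / (-4.8400000 − 16.3444000) = 0.4000000 − (20.4248000)/(-21.1844000) = 1.3641434
f(1.3641434) = -3.1391127
x3 = 1.3641434 − (-3.1391127)·(1.3641434 − 0.4000000) / (-3.1391127 − (-4.8400000)) = 1.3641434 − (-3.0265549)/(1.7008873) = 3.1435411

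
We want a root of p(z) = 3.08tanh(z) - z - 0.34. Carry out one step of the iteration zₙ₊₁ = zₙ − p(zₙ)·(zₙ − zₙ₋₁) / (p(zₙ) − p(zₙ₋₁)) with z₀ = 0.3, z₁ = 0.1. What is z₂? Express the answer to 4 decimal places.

p(0.3) = 0.257243, p(0.1) = -0.133023
z₂ = 0.100000 − (-0.133023)·(0.100000 − 0.300000) / (-0.133023 − 0.257243) = 0.100000 − (0.026605)/(-0.390265) = 0.168170

0.1682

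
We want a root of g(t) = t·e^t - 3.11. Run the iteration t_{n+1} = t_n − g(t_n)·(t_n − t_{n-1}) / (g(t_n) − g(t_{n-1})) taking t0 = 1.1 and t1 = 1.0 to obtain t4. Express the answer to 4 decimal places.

1.0684

g(1.1) = 0.194583, g(1.0) = -0.391718
t2 = 1.000000 − (-0.391718)·(1.000000 − 1.100000) / (-0.391718 − 0.194583) = 1.000000 − (0.039172)/(-0.586301) = 1.066812
g(1.066812) = -0.009739
t3 = 1.066812 − (-0.009739)·(1.066812 − 1.000000) / (-0.009739 − (-0.391718)) = 1.066812 − (-0.000651)/(0.381979) = 1.068515
g(1.068515) = 0.000505
t4 = 1.068515 − 0.000505·(1.068515 − 1.066812) / (0.000505 − (-0.009739)) = 1.068515 − (0.000001)/(0.010244) = 1.068431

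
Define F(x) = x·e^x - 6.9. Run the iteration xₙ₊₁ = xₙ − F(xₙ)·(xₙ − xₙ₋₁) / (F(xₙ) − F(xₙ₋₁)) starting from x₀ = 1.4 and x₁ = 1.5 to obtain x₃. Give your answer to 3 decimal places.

1.516

F(1.4) = -1.22272, F(1.5) = -0.17747
x₂ = 1.50000 − (-0.17747)·(1.50000 − 1.40000) / (-0.17747 − (-1.22272)) = 1.50000 − (-0.01775)/(1.04525) = 1.51698
F(1.51698) = 0.01504
x₃ = 1.51698 − 0.01504·(1.51698 − 1.50000) / (0.01504 − (-0.17747)) = 1.51698 − (0.00026)/(0.19251) = 1.51565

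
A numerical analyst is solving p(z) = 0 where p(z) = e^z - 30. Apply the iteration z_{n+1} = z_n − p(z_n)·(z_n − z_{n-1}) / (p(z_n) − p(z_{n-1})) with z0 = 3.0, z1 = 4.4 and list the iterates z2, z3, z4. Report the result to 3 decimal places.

3.226, 3.327, 3.408

p(3.0) = -9.91446, p(4.4) = 51.45087
z2 = 4.40000 − 51.45087·(4.40000 − 3.00000) / (51.45087 − (-9.91446)) = 4.40000 − (72.03122)/(61.36533) = 3.22619
p(3.22619) = -4.81647
z3 = 3.22619 − (-4.81647)·(3.22619 − 4.40000) / (-4.81647 − 51.45087) = 3.22619 − (5.65361)/(-56.26733) = 3.32667
p(3.32667) = -2.15459
z4 = 3.32667 − (-2.15459)·(3.32667 − 3.22619) / (-2.15459 − (-4.81647)) = 3.32667 − (-0.21649)/(2.66187) = 3.40800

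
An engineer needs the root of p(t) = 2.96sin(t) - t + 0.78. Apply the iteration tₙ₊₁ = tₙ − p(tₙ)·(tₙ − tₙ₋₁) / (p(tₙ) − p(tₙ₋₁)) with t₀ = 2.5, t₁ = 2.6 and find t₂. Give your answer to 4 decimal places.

2.5149

p(2.5) = 0.051478, p(2.6) = -0.294116
t₂ = 2.600000 − (-0.294116)·(2.600000 − 2.500000) / (-0.294116 − 0.051478) = 2.600000 − (-0.029412)/(-0.345593) = 2.514895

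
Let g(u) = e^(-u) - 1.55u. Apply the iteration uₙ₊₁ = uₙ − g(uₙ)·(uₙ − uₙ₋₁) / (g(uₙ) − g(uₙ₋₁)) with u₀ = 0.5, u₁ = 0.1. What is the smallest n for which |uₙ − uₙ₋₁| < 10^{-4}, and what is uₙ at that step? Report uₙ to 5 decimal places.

n = 5, uₙ = 0.42274

g(0.5) = -0.1684693, g(0.1) = 0.7498374
u₂ = 0.1000000 − 0.7498374·(-0.4000000)/(0.9183068) = 0.4266174;  |Δ| = 0.3266174
g(0.4266174) = -0.0085437
u₃ = 0.4266174 − (-0.0085437)·(0.3266174)/(-0.7583812) = 0.4229378;  |Δ| = 0.0036796
g(0.4229378) = -0.0004342
u₄ = 0.4229378 − (-0.0004342)·(-0.0036796)/(0.0081095) = 0.4227408;  |Δ| = 0.0001970
g(0.4227408) = 0.0000002
u₅ = 0.4227408 − 0.0000002·(-0.0001970)/(0.0004345) = 0.4227409;  |Δ| = 0.0000001
|u₅ − u₄| = 0.0000001 < 10^{-4}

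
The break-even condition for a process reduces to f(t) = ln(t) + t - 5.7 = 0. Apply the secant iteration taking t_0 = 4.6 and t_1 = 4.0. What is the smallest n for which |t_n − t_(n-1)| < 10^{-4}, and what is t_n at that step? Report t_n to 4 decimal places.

f(4.6) = 0.426056, f(4.0) = -0.313706
t_2 = 4.000000 − (-0.313706)·(-0.600000)/(-0.739762) = 4.254438;  |Δ| = 0.254438
f(4.254438) = 0.002400
t_3 = 4.254438 − 0.002400·(0.254438)/(0.316106) = 4.252506;  |Δ| = 0.001932
f(4.252506) = 0.000014
t_4 = 4.252506 − 0.000014·(-0.001932)/(-0.002386) = 4.252494;  |Δ| = 0.000011
|t_4 − t_3| = 0.000011 < 10^{-4}

n = 4, t_n = 4.2525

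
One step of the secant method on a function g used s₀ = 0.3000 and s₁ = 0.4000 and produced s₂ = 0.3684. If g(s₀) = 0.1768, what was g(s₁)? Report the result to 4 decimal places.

The secant line through (0.3000, 0.1768) and (0.4000, g(s₁)) crosses zero at s₂ = 0.3684.
So (0.3000, 0.1768), (0.4000, g(s₁)), (0.3684, 0) are collinear:
g(s₁) = 0.1768 · (0.4000 − 0.3684) / (0.3000 − 0.3684) = 0.1768 · (0.031600)/(-0.068400) = -0.081680

-0.0817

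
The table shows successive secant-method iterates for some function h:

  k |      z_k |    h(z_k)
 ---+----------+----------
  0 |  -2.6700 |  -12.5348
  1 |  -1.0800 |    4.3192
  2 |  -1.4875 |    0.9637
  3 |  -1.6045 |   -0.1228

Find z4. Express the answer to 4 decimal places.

-1.5913

z4 = -1.6045 − (-0.1228)·(-1.6045 − (-1.4875)) / (-0.1228 − 0.9637)
   = -1.6045 − (0.014368)/(-1.086500) = -1.591276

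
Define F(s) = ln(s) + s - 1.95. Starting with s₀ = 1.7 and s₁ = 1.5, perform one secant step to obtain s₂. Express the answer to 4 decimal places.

1.5274

F(1.7) = 0.280628, F(1.5) = -0.044535
s₂ = 1.500000 − (-0.044535)·(1.500000 − 1.700000) / (-0.044535 − 0.280628) = 1.500000 − (0.008907)/(-0.325163) = 1.527392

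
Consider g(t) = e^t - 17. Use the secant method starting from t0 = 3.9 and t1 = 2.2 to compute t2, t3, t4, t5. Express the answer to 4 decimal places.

2.5358, 2.9436, 2.8163, 2.8323

g(3.9) = 32.402449, g(2.2) = -7.974987
t2 = 2.200000 − (-7.974987)·(2.200000 − 3.900000) / (-7.974987 − 32.402449) = 2.200000 − (13.557477)/(-40.377436) = 2.535769
g(2.535769) = -4.373868
t3 = 2.535769 − (-4.373868)·(2.535769 − 2.200000) / (-4.373868 − (-7.974987)) = 2.535769 − (-1.468608)/(3.601119) = 2.943589
g(2.943589) = 1.983848
t4 = 2.943589 − 1.983848·(2.943589 − 2.535769) / (1.983848 − (-4.373868)) = 2.943589 − (0.809053)/(6.357716) = 2.816333
g(2.816333) = -0.284553
t5 = 2.816333 − (-0.284553)·(2.816333 − 2.943589) / (-0.284553 − 1.983848) = 2.816333 − (0.036211)/(-2.268400) = 2.832296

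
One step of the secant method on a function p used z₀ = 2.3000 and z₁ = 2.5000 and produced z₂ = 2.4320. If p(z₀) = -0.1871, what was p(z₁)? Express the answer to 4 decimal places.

The secant line through (2.3000, -0.1871) and (2.5000, p(z₁)) crosses zero at z₂ = 2.4320.
So (2.3000, -0.1871), (2.5000, p(z₁)), (2.4320, 0) are collinear:
p(z₁) = -0.1871 · (2.5000 − 2.4320) / (2.3000 − 2.4320) = -0.1871 · (0.068000)/(-0.132000) = 0.096385

0.0964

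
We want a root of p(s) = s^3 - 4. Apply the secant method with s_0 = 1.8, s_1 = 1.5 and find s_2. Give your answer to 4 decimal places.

1.5763

p(1.8) = 1.832000, p(1.5) = -0.625000
s_2 = 1.500000 − (-0.625000)·(1.500000 − 1.800000) / (-0.625000 − 1.832000) = 1.500000 − (0.187500)/(-2.457000) = 1.576313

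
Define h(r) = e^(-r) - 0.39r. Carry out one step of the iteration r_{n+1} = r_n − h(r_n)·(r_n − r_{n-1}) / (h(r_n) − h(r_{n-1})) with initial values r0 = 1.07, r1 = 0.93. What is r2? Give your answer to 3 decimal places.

h(1.07) = -0.07429, h(0.93) = 0.03185
r2 = 0.93000 − 0.03185·(0.93000 − 1.07000) / (0.03185 − (-0.07429)) = 0.93000 − (-0.00446)/(0.10615) = 0.97201

0.972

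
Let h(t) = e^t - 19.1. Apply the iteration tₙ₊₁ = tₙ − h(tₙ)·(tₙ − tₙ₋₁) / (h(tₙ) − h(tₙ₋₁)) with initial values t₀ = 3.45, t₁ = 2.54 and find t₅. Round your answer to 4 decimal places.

2.9497

h(3.45) = 12.400392, h(2.54) = -6.420329
t₂ = 2.540000 − (-6.420329)·(2.540000 − 3.450000) / (-6.420329 − 12.400392) = 2.540000 − (5.842499)/(-18.820721) = 2.850429
h(2.850429) = -1.804799
t₃ = 2.850429 − (-1.804799)·(2.850429 − 2.540000) / (-1.804799 − (-6.420329)) = 2.850429 − (-0.560262)/(4.615530) = 2.971815
h(2.971815) = 0.427336
t₄ = 2.971815 − 0.427336·(2.971815 − 2.850429) / (0.427336 − (-1.804799)) = 2.971815 − (0.051873)/(2.232135) = 2.948576
h(2.948576) = -0.021229
t₅ = 2.948576 − (-0.021229)·(2.948576 − 2.971815) / (-0.021229 − 0.427336) = 2.948576 − (0.000493)/(-0.448565) = 2.949676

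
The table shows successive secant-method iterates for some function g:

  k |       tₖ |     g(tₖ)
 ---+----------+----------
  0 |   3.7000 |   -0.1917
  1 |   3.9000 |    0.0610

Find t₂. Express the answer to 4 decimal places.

t₂ = 3.9000 − 0.0610·(3.9000 − 3.7000) / (0.0610 − (-0.1917))
   = 3.9000 − (0.012200)/(0.252700) = 3.851721

3.8517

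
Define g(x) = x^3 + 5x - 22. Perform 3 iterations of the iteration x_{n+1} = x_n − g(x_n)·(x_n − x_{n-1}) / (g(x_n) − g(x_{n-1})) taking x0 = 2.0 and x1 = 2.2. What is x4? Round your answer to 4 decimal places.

g(2.0) = -4.000000, g(2.2) = -0.352000
x2 = 2.200000 − (-0.352000)·(2.200000 − 2.000000) / (-0.352000 − (-4.000000)) = 2.200000 − (-0.070400)/(3.648000) = 2.219298
g(2.219298) = 0.027167
x3 = 2.219298 − 0.027167·(2.219298 − 2.200000) / (0.027167 − (-0.352000)) = 2.219298 − (0.000524)/(0.379167) = 2.217916
g(2.217916) = -0.000164
x4 = 2.217916 − (-0.000164)·(2.217916 − 2.219298) / (-0.000164 − 0.027167) = 2.217916 − (0.000000)/(-0.027331) = 2.217924

2.2179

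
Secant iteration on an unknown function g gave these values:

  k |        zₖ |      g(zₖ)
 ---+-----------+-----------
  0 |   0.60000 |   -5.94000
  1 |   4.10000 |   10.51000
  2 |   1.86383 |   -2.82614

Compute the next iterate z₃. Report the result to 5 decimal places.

z₃ = 1.86383 − (-2.82614)·(1.86383 − 4.10000) / (-2.82614 − 10.51000)
   = 1.86383 − (6.3197295)/(-13.3361400) = 2.3377100

2.33771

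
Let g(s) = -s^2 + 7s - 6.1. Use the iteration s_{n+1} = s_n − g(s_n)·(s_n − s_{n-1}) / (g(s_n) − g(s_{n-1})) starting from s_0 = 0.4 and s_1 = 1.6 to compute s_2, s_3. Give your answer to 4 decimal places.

1.0920, 1.0104

g(0.4) = -3.460000, g(1.6) = 2.540000
s_2 = 1.600000 − 2.540000·(1.600000 − 0.400000) / (2.540000 − (-3.460000)) = 1.600000 − (3.048000)/(6.000000) = 1.092000
g(1.092000) = 0.351536
s_3 = 1.092000 − 0.351536·(1.092000 − 1.600000) / (0.351536 − 2.540000) = 1.092000 − (-0.178580)/(-2.188464) = 1.010399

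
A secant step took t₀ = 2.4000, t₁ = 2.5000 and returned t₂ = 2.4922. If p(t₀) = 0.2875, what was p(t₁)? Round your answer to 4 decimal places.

-0.0243

The secant line through (2.4000, 0.2875) and (2.5000, p(t₁)) crosses zero at t₂ = 2.4922.
So (2.4000, 0.2875), (2.5000, p(t₁)), (2.4922, 0) are collinear:
p(t₁) = 0.2875 · (2.5000 − 2.4922) / (2.4000 − 2.4922) = 0.2875 · (0.007800)/(-0.092200) = -0.024322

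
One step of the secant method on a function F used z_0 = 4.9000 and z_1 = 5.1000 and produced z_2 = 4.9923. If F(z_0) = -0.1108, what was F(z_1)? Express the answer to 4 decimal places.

0.1293

The secant line through (4.9000, -0.1108) and (5.1000, F(z_1)) crosses zero at z_2 = 4.9923.
So (4.9000, -0.1108), (5.1000, F(z_1)), (4.9923, 0) are collinear:
F(z_1) = -0.1108 · (5.1000 − 4.9923) / (4.9000 − 4.9923) = -0.1108 · (0.107700)/(-0.092300) = 0.129287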